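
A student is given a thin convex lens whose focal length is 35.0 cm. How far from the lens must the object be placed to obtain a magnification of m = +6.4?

29.5 cm

m = −d_i/d_o ⇒ d_i = −m·d_o.
1/f = 1/d_o + 1/d_i = 1/d_o − 1/(m·d_o) = (1 − 1/m)/d_o, so d_o = f(1 − 1/m) = (35.00)(1 − 1/(+6.4)) = 29.5 cm.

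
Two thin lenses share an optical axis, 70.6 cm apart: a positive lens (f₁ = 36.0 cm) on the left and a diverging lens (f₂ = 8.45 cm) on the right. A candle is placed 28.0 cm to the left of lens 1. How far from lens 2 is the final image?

Lens 1: 1/d_i1 = 1/f₁ − 1/d_o1 = 1/(36.0) − 1/(28.0) = -0.007937, so d_i1 = -126.0 cm.
The intermediate image is 126.0 cm to the left of lens 1 (virtual), which is 70.6 − (-126.0) = 196.6 cm to the left of lens 2, so d_o2 = +196.6 cm.
Lens 2 is diverging, so f₂ = −8.45 cm.
Lens 2: 1/d_i2 = 1/f₂ − 1/d_o2 = 1/(-8.45) − 1/(196.6) = -0.1234, so d_i2 = -8.10 cm.
The final image is virtual, 8.10 cm to the left of lens 2 (overall magnification ≈ 0.19).

8.10 cm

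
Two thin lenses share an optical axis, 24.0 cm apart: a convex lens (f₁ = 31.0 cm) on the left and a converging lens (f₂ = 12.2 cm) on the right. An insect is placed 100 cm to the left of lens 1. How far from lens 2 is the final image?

7.71 cm

Lens 1: 1/d_i1 = 1/f₁ − 1/d_o1 = 1/(31.0) − 1/(100) = 0.02226, so d_i1 = 44.93 cm.
The intermediate image is 44.93 cm to the right of lens 1, which lies 20.93 cm to the right of lens 2 — a virtual object — so d_o2 = −20.93 cm.
Lens 2: 1/d_i2 = 1/f₂ − 1/d_o2 = 1/(12.2) − 1/(-20.93) = 0.1297, so d_i2 = 7.71 cm.
The final image is real, 7.71 cm to the right of lens 2 (overall magnification ≈ -0.17).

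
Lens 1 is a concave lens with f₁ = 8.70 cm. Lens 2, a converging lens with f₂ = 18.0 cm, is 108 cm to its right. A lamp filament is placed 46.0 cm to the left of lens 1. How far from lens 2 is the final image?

21.3 cm

Lens 1 is diverging, so f₁ = −8.70 cm.
Lens 1: 1/d_i1 = 1/f₁ − 1/d_o1 = 1/(-8.70) − 1/(46.0) = -0.1367, so d_i1 = -7.316 cm.
The intermediate image is 7.316 cm to the left of lens 1 (virtual), which is 108 − (-7.316) = 115.3 cm to the left of lens 2, so d_o2 = +115.3 cm.
Lens 2: 1/d_i2 = 1/f₂ − 1/d_o2 = 1/(18.0) − 1/(115.3) = 0.04688, so d_i2 = 21.3 cm.
The final image is real, 21.3 cm to the right of lens 2 (overall magnification ≈ -0.029).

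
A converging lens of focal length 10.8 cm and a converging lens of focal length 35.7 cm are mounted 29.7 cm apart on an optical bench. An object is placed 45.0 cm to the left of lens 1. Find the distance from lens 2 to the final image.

Lens 1: 1/d_i1 = 1/f₁ − 1/d_o1 = 1/(10.8) − 1/(45.0) = 0.07037, so d_i1 = 14.21 cm.
The intermediate image is 14.21 cm to the right of lens 1, which is 29.7 − (14.21) = 15.49 cm to the left of lens 2, so d_o2 = +15.49 cm.
Lens 2: 1/d_i2 = 1/f₂ − 1/d_o2 = 1/(35.7) − 1/(15.49) = -0.03655, so d_i2 = -27.4 cm.
The final image is virtual, 27.4 cm to the left of lens 2 (overall magnification ≈ -0.56).

27.4 cm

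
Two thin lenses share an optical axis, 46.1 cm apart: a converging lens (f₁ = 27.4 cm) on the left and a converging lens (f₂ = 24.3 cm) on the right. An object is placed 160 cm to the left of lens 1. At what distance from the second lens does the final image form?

28.1 cm

Lens 1: 1/d_i1 = 1/f₁ − 1/d_o1 = 1/(27.4) − 1/(160) = 0.03025, so d_i1 = 33.06 cm.
The intermediate image is 33.06 cm to the right of lens 1, which is 46.1 − (33.06) = 13.04 cm to the left of lens 2, so d_o2 = +13.04 cm.
Lens 2: 1/d_i2 = 1/f₂ − 1/d_o2 = 1/(24.3) − 1/(13.04) = -0.03553, so d_i2 = -28.1 cm.
The final image is virtual, 28.1 cm to the left of lens 2 (overall magnification ≈ -0.45).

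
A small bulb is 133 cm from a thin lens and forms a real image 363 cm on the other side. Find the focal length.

f = 97.3 cm (converging)

Real image ⇒ d_i = +363 cm.
1/f = 1/d_o + 1/d_i = 1/(133) + 1/(363) = 0.01027, so f = 97.3 cm.
Since f is positive, the thin lens is converging.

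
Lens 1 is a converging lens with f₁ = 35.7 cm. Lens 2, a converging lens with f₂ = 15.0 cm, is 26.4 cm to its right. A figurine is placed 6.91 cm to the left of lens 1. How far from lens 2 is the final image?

Lens 1: 1/d_i1 = 1/f₁ − 1/d_o1 = 1/(35.7) − 1/(6.91) = -0.1167, so d_i1 = -8.568 cm.
The intermediate image is 8.568 cm to the left of lens 1 (virtual), which is 26.4 − (-8.568) = 34.97 cm to the left of lens 2, so d_o2 = +34.97 cm.
Lens 2: 1/d_i2 = 1/f₂ − 1/d_o2 = 1/(15.0) − 1/(34.97) = 0.03807, so d_i2 = 26.3 cm.
The final image is real, 26.3 cm to the right of lens 2 (overall magnification ≈ -0.93).

26.3 cm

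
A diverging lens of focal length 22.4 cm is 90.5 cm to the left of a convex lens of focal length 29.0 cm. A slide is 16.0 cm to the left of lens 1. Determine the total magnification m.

f₁ = −22.4 cm (diverging).
Lens 1: 1/d_i1 = 1/(-22.4) − 1/(16.0) = -0.1071, so d_i1 = -9.333 cm; m₁ = −d_i1/d_o1 = +0.5833.
d_o2 = 90.5 − (-9.333) = 99.83 cm.
Lens 2: 1/d_i2 = 1/(29.0) − 1/(99.83) = 0.02447, so d_i2 = 40.87 cm; m₂ = −d_i2/d_o2 = -0.4094.
m = m₁·m₂ = (+0.5833)(-0.4094) = -0.239.

m = -0.239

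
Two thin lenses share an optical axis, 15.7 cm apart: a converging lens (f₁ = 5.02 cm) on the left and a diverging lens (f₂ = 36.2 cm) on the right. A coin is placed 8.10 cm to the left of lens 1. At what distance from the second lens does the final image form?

Lens 1: 1/d_i1 = 1/f₁ − 1/d_o1 = 1/(5.02) − 1/(8.10) = 0.07575, so d_i1 = 13.20 cm.
The intermediate image is 13.20 cm to the right of lens 1, which is 15.7 − (13.20) = 2.500 cm to the left of lens 2, so d_o2 = +2.500 cm.
Lens 2 is diverging, so f₂ = −36.2 cm.
Lens 2: 1/d_i2 = 1/f₂ − 1/d_o2 = 1/(-36.2) − 1/(2.500) = -0.4276, so d_i2 = -2.34 cm.
The final image is virtual, 2.34 cm to the left of lens 2 (overall magnification ≈ -1.5).

2.34 cm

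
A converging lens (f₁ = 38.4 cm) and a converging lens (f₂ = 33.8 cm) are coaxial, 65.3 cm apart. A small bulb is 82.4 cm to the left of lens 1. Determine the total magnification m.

m = -0.730

Lens 1: 1/d_i1 = 1/(38.4) − 1/(82.4) = 0.01391, so d_i1 = 71.91 cm; m₁ = −d_i1/d_o1 = -0.8727.
d_o2 = 65.3 − (71.91) = -6.610 cm (virtual object).
Lens 2: 1/d_i2 = 1/(33.8) − 1/(-6.610) = 0.1809, so d_i2 = 5.529 cm; m₂ = −d_i2/d_o2 = +0.8364.
m = m₁·m₂ = (-0.8727)(+0.8364) = -0.730.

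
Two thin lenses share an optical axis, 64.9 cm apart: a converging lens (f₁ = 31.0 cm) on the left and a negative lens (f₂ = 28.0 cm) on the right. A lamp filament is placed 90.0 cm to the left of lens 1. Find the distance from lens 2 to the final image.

10.8 cm

Lens 1: 1/d_i1 = 1/f₁ − 1/d_o1 = 1/(31.0) − 1/(90.0) = 0.02115, so d_i1 = 47.29 cm.
The intermediate image is 47.29 cm to the right of lens 1, which is 64.9 − (47.29) = 17.61 cm to the left of lens 2, so d_o2 = +17.61 cm.
Lens 2 is diverging, so f₂ = −28.0 cm.
Lens 2: 1/d_i2 = 1/f₂ − 1/d_o2 = 1/(-28.0) − 1/(17.61) = -0.09250, so d_i2 = -10.8 cm.
The final image is virtual, 10.8 cm to the left of lens 2 (overall magnification ≈ -0.32).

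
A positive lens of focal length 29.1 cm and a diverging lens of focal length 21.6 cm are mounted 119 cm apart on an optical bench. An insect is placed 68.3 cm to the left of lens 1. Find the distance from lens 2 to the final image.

Lens 1: 1/d_i1 = 1/f₁ − 1/d_o1 = 1/(29.1) − 1/(68.3) = 0.01972, so d_i1 = 50.70 cm.
The intermediate image is 50.70 cm to the right of lens 1, which is 119 − (50.70) = 68.30 cm to the left of lens 2, so d_o2 = +68.30 cm.
Lens 2 is diverging, so f₂ = −21.6 cm.
Lens 2: 1/d_i2 = 1/f₂ − 1/d_o2 = 1/(-21.6) − 1/(68.30) = -0.06094, so d_i2 = -16.4 cm.
The final image is virtual, 16.4 cm to the left of lens 2 (overall magnification ≈ -0.18).

16.4 cm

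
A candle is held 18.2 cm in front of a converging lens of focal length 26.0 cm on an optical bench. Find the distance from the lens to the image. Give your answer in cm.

Lens equation: 1/q = 1/f − 1/p = 1/(26.00) − 1/(18.2) = 0.03846 − 0.05495 = -0.01648, so q = -60.7 cm.
The image is virtual, upright and enlarged, on the same side as the object.

60.7 cm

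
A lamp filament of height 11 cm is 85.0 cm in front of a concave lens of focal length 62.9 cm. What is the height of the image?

4.68 cm

For a concave lens, f = -62.9 cm.
1/d_i = 1/f − 1/d_o = 1/(-62.90) − 1/(85.0) = -0.02766, so d_i = -36.15 cm.
m = −d_i/d_o = +0.4253.
|h_i| = |m|·h_o = 0.4253 × 11 = 4.68 cm. The image is virtual, upright and reduced, on the same side as the object.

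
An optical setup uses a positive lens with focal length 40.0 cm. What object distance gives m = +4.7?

31.5 cm

m = −d_i/d_o ⇒ d_i = −m·d_o.
1/f = 1/d_o + 1/d_i = 1/d_o − 1/(m·d_o) = (1 − 1/m)/d_o, so d_o = f(1 − 1/m) = (40.00)(1 − 1/(+4.7)) = 31.5 cm.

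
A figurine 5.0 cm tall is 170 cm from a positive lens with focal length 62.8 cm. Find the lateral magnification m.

m = -0.586

1/d_i = 1/f − 1/d_o = 1/(62.80) − 1/(170) = 0.01004, so d_i = 99.59 cm.
m = −d_i/d_o = −(99.59)/(170) = -0.586.
The image is real, inverted and reduced, on the far side of the lens.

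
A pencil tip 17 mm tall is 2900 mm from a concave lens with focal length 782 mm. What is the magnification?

For a concave lens, f = -782 mm.
1/d_i = 1/f − 1/d_o = 1/(-782.0) − 1/(2900) = -0.001624, so d_i = -615.9 mm.
m = −d_i/d_o = −(-615.9)/(2900) = +0.212.
The image is virtual, upright and reduced, on the same side as the object.

m = +0.212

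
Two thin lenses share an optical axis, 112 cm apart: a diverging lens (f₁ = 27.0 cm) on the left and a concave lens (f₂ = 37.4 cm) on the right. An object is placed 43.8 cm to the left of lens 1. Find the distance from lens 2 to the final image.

29.0 cm

Lens 1 is diverging, so f₁ = −27.0 cm.
Lens 1: 1/d_i1 = 1/f₁ − 1/d_o1 = 1/(-27.0) − 1/(43.8) = -0.05987, so d_i1 = -16.70 cm.
The intermediate image is 16.70 cm to the left of lens 1 (virtual), which is 112 − (-16.70) = 128.7 cm to the left of lens 2, so d_o2 = +128.7 cm.
Lens 2 is diverging, so f₂ = −37.4 cm.
Lens 2: 1/d_i2 = 1/f₂ − 1/d_o2 = 1/(-37.4) − 1/(128.7) = -0.03451, so d_i2 = -29.0 cm.
The final image is virtual, 29.0 cm to the left of lens 2 (overall magnification ≈ 0.086).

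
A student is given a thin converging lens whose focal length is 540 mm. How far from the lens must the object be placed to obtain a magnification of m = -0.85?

m = −d_i/d_o ⇒ d_i = −m·d_o.
1/f = 1/d_o + 1/d_i = 1/d_o − 1/(m·d_o) = (1 − 1/m)/d_o, so d_o = f(1 − 1/m) = (540.0)(1 − 1/(-0.85)) = 1180 mm.

1180 mm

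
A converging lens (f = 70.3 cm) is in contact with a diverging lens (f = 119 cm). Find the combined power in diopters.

P = +0.582 D

P₁ = 1/f₁ = 1/(0.703 m) = +1.422 D; P₂ = 1/f₂ = 1/(-1.19 m) = -0.8403 D.
For thin lenses in contact, P = P₁ + P₂ = (+1.422) + (-0.8403) = +0.582 D.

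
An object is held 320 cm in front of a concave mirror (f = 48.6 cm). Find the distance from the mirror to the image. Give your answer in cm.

Mirror equation: 1/q = 1/f − 1/p = 1/(48.60) − 1/(320) = 0.02058 − 0.003125 = 0.01745, so q = 57.3 cm.
The image is real, inverted and reduced, in front of the mirror.

57.3 cm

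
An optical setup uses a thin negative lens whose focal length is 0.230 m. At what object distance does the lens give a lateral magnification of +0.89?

0.0284 m

For a negative lens, f = -0.230 m.
m = −d_i/d_o ⇒ d_i = −m·d_o.
1/f = 1/d_o + 1/d_i = 1/d_o − 1/(m·d_o) = (1 − 1/m)/d_o, so d_o = f(1 − 1/m) = (-0.2300)(1 − 1/(+0.89)) = 0.0284 m.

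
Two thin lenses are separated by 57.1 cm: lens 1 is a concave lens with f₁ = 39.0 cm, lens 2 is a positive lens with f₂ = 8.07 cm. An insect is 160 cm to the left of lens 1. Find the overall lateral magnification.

m = -0.0197

f₁ = −39.0 cm (diverging).
Lens 1: 1/d_i1 = 1/(-39.0) − 1/(160) = -0.03189, so d_i1 = -31.36 cm; m₁ = −d_i1/d_o1 = +0.1960.
d_o2 = 57.1 − (-31.36) = 88.46 cm.
Lens 2: 1/d_i2 = 1/(8.07) − 1/(88.46) = 0.1126, so d_i2 = 8.880 cm; m₂ = −d_i2/d_o2 = -0.1004.
m = m₁·m₂ = (+0.1960)(-0.1004) = -0.0197.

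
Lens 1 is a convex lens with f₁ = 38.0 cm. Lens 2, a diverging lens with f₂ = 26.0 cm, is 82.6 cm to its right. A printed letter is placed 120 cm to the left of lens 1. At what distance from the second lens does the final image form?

13.2 cm

Lens 1: 1/d_i1 = 1/f₁ − 1/d_o1 = 1/(38.0) − 1/(120) = 0.01798, so d_i1 = 55.61 cm.
The intermediate image is 55.61 cm to the right of lens 1, which is 82.6 − (55.61) = 26.99 cm to the left of lens 2, so d_o2 = +26.99 cm.
Lens 2 is diverging, so f₂ = −26.0 cm.
Lens 2: 1/d_i2 = 1/f₂ − 1/d_o2 = 1/(-26.0) − 1/(26.99) = -0.07551, so d_i2 = -13.2 cm.
The final image is virtual, 13.2 cm to the left of lens 2 (overall magnification ≈ -0.23).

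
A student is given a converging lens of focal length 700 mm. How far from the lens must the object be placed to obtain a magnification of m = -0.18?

4590 mm

m = −d_i/d_o ⇒ d_i = −m·d_o.
1/f = 1/d_o + 1/d_i = 1/d_o − 1/(m·d_o) = (1 − 1/m)/d_o, so d_o = f(1 − 1/m) = (700.0)(1 − 1/(-0.18)) = 4590 mm.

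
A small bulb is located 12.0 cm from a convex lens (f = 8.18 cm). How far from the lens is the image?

25.7 cm

Lens equation: 1/d_i = 1/f − 1/d_o = 1/(8.180) − 1/(12.0) = 0.1222 − 0.08333 = 0.03892, so d_i = 25.7 cm.
The image is real, inverted and enlarged, on the far side of the lens.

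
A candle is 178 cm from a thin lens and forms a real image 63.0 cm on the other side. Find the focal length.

f = 46.5 cm (converging)

Real image ⇒ d_i = +63.0 cm.
1/f = 1/d_o + 1/d_i = 1/(178) + 1/(63.0) = 0.02149, so f = 46.5 cm.
Since f is positive, the thin lens is converging.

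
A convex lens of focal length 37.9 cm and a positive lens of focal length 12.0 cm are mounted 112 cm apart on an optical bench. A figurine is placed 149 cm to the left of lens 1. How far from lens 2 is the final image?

14.9 cm

Lens 1: 1/d_i1 = 1/f₁ − 1/d_o1 = 1/(37.9) − 1/(149) = 0.01967, so d_i1 = 50.83 cm.
The intermediate image is 50.83 cm to the right of lens 1, which is 112 − (50.83) = 61.17 cm to the left of lens 2, so d_o2 = +61.17 cm.
Lens 2: 1/d_i2 = 1/f₂ − 1/d_o2 = 1/(12.0) − 1/(61.17) = 0.06699, so d_i2 = 14.9 cm.
The final image is real, 14.9 cm to the right of lens 2 (overall magnification ≈ 0.083).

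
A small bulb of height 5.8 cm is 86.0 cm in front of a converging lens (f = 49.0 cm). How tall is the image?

7.68 cm

1/d_i = 1/f − 1/d_o = 1/(49.00) − 1/(86.0) = 0.008780, so d_i = 113.9 cm.
m = −d_i/d_o = -1.324.
|h_i| = |m|·h_o = 1.324 × 5.8 = 7.68 cm. The image is real, inverted and enlarged, on the far side of the lens.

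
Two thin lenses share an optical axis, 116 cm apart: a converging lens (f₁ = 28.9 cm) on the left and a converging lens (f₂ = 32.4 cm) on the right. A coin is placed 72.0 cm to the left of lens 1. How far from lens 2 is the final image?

62.1 cm

Lens 1: 1/d_i1 = 1/f₁ − 1/d_o1 = 1/(28.9) − 1/(72.0) = 0.02071, so d_i1 = 48.28 cm.
The intermediate image is 48.28 cm to the right of lens 1, which is 116 − (48.28) = 67.72 cm to the left of lens 2, so d_o2 = +67.72 cm.
Lens 2: 1/d_i2 = 1/f₂ − 1/d_o2 = 1/(32.4) − 1/(67.72) = 0.01610, so d_i2 = 62.1 cm.
The final image is real, 62.1 cm to the right of lens 2 (overall magnification ≈ 0.62).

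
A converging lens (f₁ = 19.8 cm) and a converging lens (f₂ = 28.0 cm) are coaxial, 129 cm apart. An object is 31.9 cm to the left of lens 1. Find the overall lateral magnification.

Lens 1: 1/d_i1 = 1/(19.8) − 1/(31.9) = 0.01916, so d_i1 = 52.20 cm; m₁ = −d_i1/d_o1 = -1.636.
d_o2 = 129 − (52.20) = 76.80 cm.
Lens 2: 1/d_i2 = 1/(28.0) − 1/(76.80) = 0.02269, so d_i2 = 44.07 cm; m₂ = −d_i2/d_o2 = -0.5738.
m = m₁·m₂ = (-1.636)(-0.5738) = +0.939.

m = +0.939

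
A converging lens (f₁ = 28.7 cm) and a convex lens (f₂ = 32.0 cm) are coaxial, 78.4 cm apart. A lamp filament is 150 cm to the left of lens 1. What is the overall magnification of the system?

m = +0.694

Lens 1: 1/d_i1 = 1/(28.7) − 1/(150) = 0.02818, so d_i1 = 35.49 cm; m₁ = −d_i1/d_o1 = -0.2366.
d_o2 = 78.4 − (35.49) = 42.91 cm.
Lens 2: 1/d_i2 = 1/(32.0) − 1/(42.91) = 0.007945, so d_i2 = 125.9 cm; m₂ = −d_i2/d_o2 = -2.933.
m = m₁·m₂ = (-0.2366)(-2.933) = +0.694.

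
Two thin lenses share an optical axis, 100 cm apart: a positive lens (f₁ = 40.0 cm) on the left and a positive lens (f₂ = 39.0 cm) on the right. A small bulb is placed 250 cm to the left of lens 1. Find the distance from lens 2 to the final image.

153 cm

Lens 1: 1/d_i1 = 1/f₁ − 1/d_o1 = 1/(40.0) − 1/(250) = 0.02100, so d_i1 = 47.62 cm.
The intermediate image is 47.62 cm to the right of lens 1, which is 100 − (47.62) = 52.38 cm to the left of lens 2, so d_o2 = +52.38 cm.
Lens 2: 1/d_i2 = 1/f₂ − 1/d_o2 = 1/(39.0) − 1/(52.38) = 0.006550, so d_i2 = 153 cm.
The final image is real, 153 cm to the right of lens 2 (overall magnification ≈ 0.56).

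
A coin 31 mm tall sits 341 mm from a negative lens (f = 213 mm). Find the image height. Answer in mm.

11.9 mm

For a negative lens, f = -213 mm.
1/d_i = 1/f − 1/d_o = 1/(-213.0) − 1/(341) = -0.007627, so d_i = -131.1 mm.
m = −d_i/d_o = +0.3845.
|h_i| = |m|·h_o = 0.3845 × 31 = 11.9 mm. The image is virtual, upright and reduced, on the same side as the object.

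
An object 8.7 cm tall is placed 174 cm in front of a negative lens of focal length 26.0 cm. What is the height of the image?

1.13 cm

For a negative lens, f = -26.0 cm.
1/d_i = 1/f − 1/d_o = 1/(-26.00) − 1/(174) = -0.04421, so d_i = -22.62 cm.
m = −d_i/d_o = +0.1300.
|h_i| = |m|·h_o = 0.1300 × 8.7 = 1.13 cm. The image is virtual, upright and reduced, on the same side as the object.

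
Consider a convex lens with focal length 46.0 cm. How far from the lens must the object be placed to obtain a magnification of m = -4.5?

56.2 cm

m = −d_i/d_o ⇒ d_i = −m·d_o.
1/f = 1/d_o + 1/d_i = 1/d_o − 1/(m·d_o) = (1 − 1/m)/d_o, so d_o = f(1 − 1/m) = (46.00)(1 − 1/(-4.5)) = 56.2 cm.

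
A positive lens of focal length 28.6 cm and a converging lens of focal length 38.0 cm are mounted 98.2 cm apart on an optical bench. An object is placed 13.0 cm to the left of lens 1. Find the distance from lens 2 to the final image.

Lens 1: 1/d_i1 = 1/f₁ − 1/d_o1 = 1/(28.6) − 1/(13.0) = -0.04196, so d_i1 = -23.83 cm.
The intermediate image is 23.83 cm to the left of lens 1 (virtual), which is 98.2 − (-23.83) = 122.0 cm to the left of lens 2, so d_o2 = +122.0 cm.
Lens 2: 1/d_i2 = 1/f₂ − 1/d_o2 = 1/(38.0) − 1/(122.0) = 0.01812, so d_i2 = 55.2 cm.
The final image is real, 55.2 cm to the right of lens 2 (overall magnification ≈ -0.83).

55.2 cm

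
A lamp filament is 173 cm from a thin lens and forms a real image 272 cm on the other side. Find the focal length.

Real image ⇒ d_i = +272 cm.
1/f = 1/d_o + 1/d_i = 1/(173) + 1/(272) = 0.009457, so f = 106 cm.
Since f is positive, the thin lens is converging.

f = 106 cm (converging)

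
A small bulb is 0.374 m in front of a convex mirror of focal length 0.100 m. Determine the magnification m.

m = +0.211

For a convex mirror, f = -0.100 m.
1/d_i = 1/f − 1/d_o = 1/(-0.1000) − 1/(0.374) = -12.67, so d_i = -0.07890 m.
m = −d_i/d_o = −(-0.07890)/(0.374) = +0.211.
The image is virtual, upright and reduced, behind the mirror.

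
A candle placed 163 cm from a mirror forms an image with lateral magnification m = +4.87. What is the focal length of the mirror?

m = −d_i/d_o ⇒ d_i = −m·d_o = −(+4.87)·(163) = -793.8 cm.
1/f = 1/d_o + 1/d_i = 1/(163) + 1/(-793.8) = 0.004875, so f = 205 cm.
Since f is positive, the mirror is concave.

f = 205 cm (concave)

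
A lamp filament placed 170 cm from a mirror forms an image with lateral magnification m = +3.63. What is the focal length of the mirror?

f = 235 cm (concave)

m = −d_i/d_o ⇒ d_i = −m·d_o = −(+3.63)·(170) = -617.1 cm.
1/f = 1/d_o + 1/d_i = 1/(170) + 1/(-617.1) = 0.004262, so f = 235 cm.
Since f is positive, the mirror is concave.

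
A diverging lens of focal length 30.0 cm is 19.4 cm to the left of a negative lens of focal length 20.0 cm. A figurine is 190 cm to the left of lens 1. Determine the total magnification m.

m = +0.0418

f₁ = −30.0 cm (diverging).
Lens 1: 1/d_i1 = 1/(-30.0) − 1/(190) = -0.03860, so d_i1 = -25.91 cm; m₁ = −d_i1/d_o1 = +0.1364.
d_o2 = 19.4 − (-25.91) = 45.31 cm.
f₂ = −20.0 cm (diverging).
Lens 2: 1/d_i2 = 1/(-20.0) − 1/(45.31) = -0.07207, so d_i2 = -13.88 cm; m₂ = −d_i2/d_o2 = +0.3062.
m = m₁·m₂ = (+0.1364)(+0.3062) = +0.0418.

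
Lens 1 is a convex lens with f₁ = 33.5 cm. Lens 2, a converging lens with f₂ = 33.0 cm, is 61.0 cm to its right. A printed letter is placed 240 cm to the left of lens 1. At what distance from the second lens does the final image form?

66.6 cm

Lens 1: 1/d_i1 = 1/f₁ − 1/d_o1 = 1/(33.5) − 1/(240) = 0.02568, so d_i1 = 38.93 cm.
The intermediate image is 38.93 cm to the right of lens 1, which is 61.0 − (38.93) = 22.07 cm to the left of lens 2, so d_o2 = +22.07 cm.
Lens 2: 1/d_i2 = 1/f₂ − 1/d_o2 = 1/(33.0) − 1/(22.07) = -0.01501, so d_i2 = -66.6 cm.
The final image is virtual, 66.6 cm to the left of lens 2 (overall magnification ≈ -0.49).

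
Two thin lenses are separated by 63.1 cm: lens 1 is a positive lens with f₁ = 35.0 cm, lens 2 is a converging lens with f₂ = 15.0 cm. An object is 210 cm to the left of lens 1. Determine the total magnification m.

m = +0.492

Lens 1: 1/d_i1 = 1/(35.0) − 1/(210) = 0.02381, so d_i1 = 42.00 cm; m₁ = −d_i1/d_o1 = -0.2000.
d_o2 = 63.1 − (42.00) = 21.10 cm.
Lens 2: 1/d_i2 = 1/(15.0) − 1/(21.10) = 0.01927, so d_i2 = 51.89 cm; m₂ = −d_i2/d_o2 = -2.459.
m = m₁·m₂ = (-0.2000)(-2.459) = +0.492.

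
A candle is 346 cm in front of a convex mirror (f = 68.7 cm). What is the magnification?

m = +0.166

For a convex mirror, f = -68.7 cm.
1/d_i = 1/f − 1/d_o = 1/(-68.70) − 1/(346) = -0.01745, so d_i = -57.32 cm.
m = −d_i/d_o = −(-57.32)/(346) = +0.166.
The image is virtual, upright and reduced, behind the mirror.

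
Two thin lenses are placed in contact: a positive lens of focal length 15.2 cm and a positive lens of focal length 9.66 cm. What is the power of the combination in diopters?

P = +16.9 D

P₁ = 1/f₁ = 1/(0.152 m) = +6.579 D; P₂ = 1/f₂ = 1/(0.0966 m) = +10.35 D.
For thin lenses in contact, P = P₁ + P₂ = (+6.579) + (+10.35) = +16.9 D.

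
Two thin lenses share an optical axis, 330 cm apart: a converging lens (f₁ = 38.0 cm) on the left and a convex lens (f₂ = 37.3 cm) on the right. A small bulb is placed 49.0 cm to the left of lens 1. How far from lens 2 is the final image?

Lens 1: 1/d_i1 = 1/f₁ − 1/d_o1 = 1/(38.0) − 1/(49.0) = 0.005908, so d_i1 = 169.3 cm.
The intermediate image is 169.3 cm to the right of lens 1, which is 330 − (169.3) = 160.7 cm to the left of lens 2, so d_o2 = +160.7 cm.
Lens 2: 1/d_i2 = 1/f₂ − 1/d_o2 = 1/(37.3) − 1/(160.7) = 0.02059, so d_i2 = 48.6 cm.
The final image is real, 48.6 cm to the right of lens 2 (overall magnification ≈ 1.0).

48.6 cm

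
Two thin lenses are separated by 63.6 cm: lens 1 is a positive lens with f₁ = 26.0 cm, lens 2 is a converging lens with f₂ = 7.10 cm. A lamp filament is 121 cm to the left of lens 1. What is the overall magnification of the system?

Lens 1: 1/d_i1 = 1/(26.0) − 1/(121) = 0.03020, so d_i1 = 33.12 cm; m₁ = −d_i1/d_o1 = -0.2737.
d_o2 = 63.6 − (33.12) = 30.48 cm.
Lens 2: 1/d_i2 = 1/(7.10) − 1/(30.48) = 0.1080, so d_i2 = 9.256 cm; m₂ = −d_i2/d_o2 = -0.3037.
m = m₁·m₂ = (-0.2737)(-0.3037) = +0.0831.

m = +0.0831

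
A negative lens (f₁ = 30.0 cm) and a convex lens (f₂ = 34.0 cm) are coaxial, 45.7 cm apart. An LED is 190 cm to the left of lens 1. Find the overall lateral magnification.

m = -0.123

f₁ = −30.0 cm (diverging).
Lens 1: 1/d_i1 = 1/(-30.0) − 1/(190) = -0.03860, so d_i1 = -25.91 cm; m₁ = −d_i1/d_o1 = +0.1364.
d_o2 = 45.7 − (-25.91) = 71.61 cm.
Lens 2: 1/d_i2 = 1/(34.0) − 1/(71.61) = 0.01545, so d_i2 = 64.74 cm; m₂ = −d_i2/d_o2 = -0.9040.
m = m₁·m₂ = (+0.1364)(-0.9040) = -0.123.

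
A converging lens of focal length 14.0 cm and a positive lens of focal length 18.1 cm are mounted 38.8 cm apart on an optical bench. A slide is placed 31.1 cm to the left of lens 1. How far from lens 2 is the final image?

Lens 1: 1/d_i1 = 1/f₁ − 1/d_o1 = 1/(14.0) − 1/(31.1) = 0.03927, so d_i1 = 25.46 cm.
The intermediate image is 25.46 cm to the right of lens 1, which is 38.8 − (25.46) = 13.34 cm to the left of lens 2, so d_o2 = +13.34 cm.
Lens 2: 1/d_i2 = 1/f₂ − 1/d_o2 = 1/(18.1) − 1/(13.34) = -0.01971, so d_i2 = -50.7 cm.
The final image is virtual, 50.7 cm to the left of lens 2 (overall magnification ≈ -3.1).

50.7 cm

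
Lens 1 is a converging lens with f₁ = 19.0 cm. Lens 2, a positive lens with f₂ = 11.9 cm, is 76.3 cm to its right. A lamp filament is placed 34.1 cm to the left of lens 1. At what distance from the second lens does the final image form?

18.5 cm

Lens 1: 1/d_i1 = 1/f₁ − 1/d_o1 = 1/(19.0) − 1/(34.1) = 0.02331, so d_i1 = 42.91 cm.
The intermediate image is 42.91 cm to the right of lens 1, which is 76.3 − (42.91) = 33.39 cm to the left of lens 2, so d_o2 = +33.39 cm.
Lens 2: 1/d_i2 = 1/f₂ − 1/d_o2 = 1/(11.9) − 1/(33.39) = 0.05408, so d_i2 = 18.5 cm.
The final image is real, 18.5 cm to the right of lens 2 (overall magnification ≈ 0.70).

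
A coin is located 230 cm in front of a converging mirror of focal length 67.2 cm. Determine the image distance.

94.9 cm

Mirror equation: 1/q = 1/f − 1/p = 1/(67.20) − 1/(230) = 0.01488 − 0.004348 = 0.01053, so q = 94.9 cm.
The image is real, inverted and reduced, in front of the mirror.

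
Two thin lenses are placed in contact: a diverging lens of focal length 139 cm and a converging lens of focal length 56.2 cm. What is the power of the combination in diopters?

P₁ = 1/f₁ = 1/(-1.39 m) = -0.7194 D; P₂ = 1/f₂ = 1/(0.562 m) = +1.779 D.
For thin lenses in contact, P = P₁ + P₂ = (-0.7194) + (+1.779) = +1.06 D.

P = +1.06 D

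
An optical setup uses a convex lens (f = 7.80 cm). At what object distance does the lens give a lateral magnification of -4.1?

m = −d_i/d_o ⇒ d_i = −m·d_o.
1/f = 1/d_o + 1/d_i = 1/d_o − 1/(m·d_o) = (1 − 1/m)/d_o, so d_o = f(1 − 1/m) = (7.800)(1 − 1/(-4.1)) = 9.70 cm.

9.70 cm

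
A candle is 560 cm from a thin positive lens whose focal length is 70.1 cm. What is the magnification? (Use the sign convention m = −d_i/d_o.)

1/d_i = 1/f − 1/d_o = 1/(70.10) − 1/(560) = 0.01248, so d_i = 80.13 cm.
m = −d_i/d_o = −(80.13)/(560) = -0.143.
The image is real, inverted and reduced, on the far side of the lens.

m = -0.143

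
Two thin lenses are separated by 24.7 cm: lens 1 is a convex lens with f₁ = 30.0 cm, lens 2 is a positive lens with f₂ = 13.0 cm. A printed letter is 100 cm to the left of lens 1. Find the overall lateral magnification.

Lens 1: 1/d_i1 = 1/(30.0) − 1/(100) = 0.02333, so d_i1 = 42.86 cm; m₁ = −d_i1/d_o1 = -0.4286.
d_o2 = 24.7 − (42.86) = -18.16 cm (virtual object).
Lens 2: 1/d_i2 = 1/(13.0) − 1/(-18.16) = 0.1320, so d_i2 = 7.576 cm; m₂ = −d_i2/d_o2 = +0.4172.
m = m₁·m₂ = (-0.4286)(+0.4172) = -0.179.

m = -0.179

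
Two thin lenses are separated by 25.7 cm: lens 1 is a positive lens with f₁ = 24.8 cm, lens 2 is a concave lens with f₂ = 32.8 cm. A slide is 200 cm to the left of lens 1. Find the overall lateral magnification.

m = -0.154

Lens 1: 1/d_i1 = 1/(24.8) − 1/(200) = 0.03532, so d_i1 = 28.31 cm; m₁ = −d_i1/d_o1 = -0.1415.
d_o2 = 25.7 − (28.31) = -2.610 cm (virtual object).
f₂ = −32.8 cm (diverging).
Lens 2: 1/d_i2 = 1/(-32.8) − 1/(-2.610) = 0.3527, so d_i2 = 2.836 cm; m₂ = −d_i2/d_o2 = +1.086.
m = m₁·m₂ = (-0.1415)(+1.086) = -0.154.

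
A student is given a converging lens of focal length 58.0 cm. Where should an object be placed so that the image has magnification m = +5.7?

m = −d_i/d_o ⇒ d_i = −m·d_o.
1/f = 1/d_o + 1/d_i = 1/d_o − 1/(m·d_o) = (1 − 1/m)/d_o, so d_o = f(1 − 1/m) = (58.00)(1 − 1/(+5.7)) = 47.8 cm.

47.8 cm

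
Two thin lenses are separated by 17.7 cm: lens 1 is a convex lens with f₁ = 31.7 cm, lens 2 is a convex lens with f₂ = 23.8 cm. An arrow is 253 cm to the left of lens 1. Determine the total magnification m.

m = -0.0805

Lens 1: 1/d_i1 = 1/(31.7) − 1/(253) = 0.02759, so d_i1 = 36.24 cm; m₁ = −d_i1/d_o1 = -0.1432.
d_o2 = 17.7 − (36.24) = -18.54 cm (virtual object).
Lens 2: 1/d_i2 = 1/(23.8) − 1/(-18.54) = 0.09595, so d_i2 = 10.42 cm; m₂ = −d_i2/d_o2 = +0.5621.
m = m₁·m₂ = (-0.1432)(+0.5621) = -0.0805.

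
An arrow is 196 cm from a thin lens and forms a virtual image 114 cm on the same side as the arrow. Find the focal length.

f = -272 cm (diverging)

Virtual image ⇒ d_i = −114 cm.
1/f = 1/d_o + 1/d_i = 1/(196) + 1/(-114) = -0.003670, so f = -272 cm.
Since f is negative, the thin lens is diverging.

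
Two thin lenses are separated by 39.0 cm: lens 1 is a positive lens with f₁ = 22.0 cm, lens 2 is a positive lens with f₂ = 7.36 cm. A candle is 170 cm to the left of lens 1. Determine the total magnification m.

m = +0.172

Lens 1: 1/d_i1 = 1/(22.0) − 1/(170) = 0.03957, so d_i1 = 25.27 cm; m₁ = −d_i1/d_o1 = -0.1486.
d_o2 = 39.0 − (25.27) = 13.73 cm.
Lens 2: 1/d_i2 = 1/(7.36) − 1/(13.73) = 0.06304, so d_i2 = 15.86 cm; m₂ = −d_i2/d_o2 = -1.155.
m = m₁·m₂ = (-0.1486)(-1.155) = +0.172.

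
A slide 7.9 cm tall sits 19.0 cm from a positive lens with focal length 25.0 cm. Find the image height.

32.9 cm

1/d_i = 1/f − 1/d_o = 1/(25.00) − 1/(19.0) = -0.01263, so d_i = -79.17 cm.
m = −d_i/d_o = +4.167.
|h_i| = |m|·h_o = 4.167 × 7.9 = 32.9 cm. The image is virtual, upright and enlarged, on the same side as the object.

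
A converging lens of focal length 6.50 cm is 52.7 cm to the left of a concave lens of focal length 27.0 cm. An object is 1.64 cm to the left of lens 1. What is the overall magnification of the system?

Lens 1: 1/d_i1 = 1/(6.50) − 1/(1.64) = -0.4559, so d_i1 = -2.193 cm; m₁ = −d_i1/d_o1 = +1.337.
d_o2 = 52.7 − (-2.193) = 54.89 cm.
f₂ = −27.0 cm (diverging).
Lens 2: 1/d_i2 = 1/(-27.0) − 1/(54.89) = -0.05526, so d_i2 = -18.10 cm; m₂ = −d_i2/d_o2 = +0.3297.
m = m₁·m₂ = (+1.337)(+0.3297) = +0.441.

m = +0.441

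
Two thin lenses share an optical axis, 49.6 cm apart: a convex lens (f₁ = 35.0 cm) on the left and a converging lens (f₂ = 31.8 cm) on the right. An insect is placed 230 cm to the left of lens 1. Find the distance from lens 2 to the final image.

Lens 1: 1/d_i1 = 1/f₁ − 1/d_o1 = 1/(35.0) − 1/(230) = 0.02422, so d_i1 = 41.28 cm.
The intermediate image is 41.28 cm to the right of lens 1, which is 49.6 − (41.28) = 8.320 cm to the left of lens 2, so d_o2 = +8.320 cm.
Lens 2: 1/d_i2 = 1/f₂ − 1/d_o2 = 1/(31.8) − 1/(8.320) = -0.08875, so d_i2 = -11.3 cm.
The final image is virtual, 11.3 cm to the left of lens 2 (overall magnification ≈ -0.24).

11.3 cm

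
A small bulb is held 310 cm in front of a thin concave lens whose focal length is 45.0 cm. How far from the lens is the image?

39.3 cm

For a concave lens, f = -45.0 cm.
Thin-lens equation: 1/d_i = 1/f − 1/d_o = 1/(-45.00) − 1/(310) = -0.02222 − 0.003226 = -0.02545, so d_i = -39.3 cm.
The image is virtual, upright and reduced, on the same side as the object.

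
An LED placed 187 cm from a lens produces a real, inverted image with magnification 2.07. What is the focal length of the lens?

m = −d_i/d_o ⇒ d_i = −m·d_o = −(-2.07)·(187) = 387.1 cm.
1/f = 1/d_o + 1/d_i = 1/(187) + 1/(387.1) = 0.007931, so f = 126 cm.
Since f is positive, the lens is converging.

f = 126 cm (converging)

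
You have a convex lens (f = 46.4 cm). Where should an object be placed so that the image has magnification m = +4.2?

m = −d_i/d_o ⇒ d_i = −m·d_o.
1/f = 1/d_o + 1/d_i = 1/d_o − 1/(m·d_o) = (1 − 1/m)/d_o, so d_o = f(1 − 1/m) = (46.40)(1 − 1/(+4.2)) = 35.4 cm.

35.4 cm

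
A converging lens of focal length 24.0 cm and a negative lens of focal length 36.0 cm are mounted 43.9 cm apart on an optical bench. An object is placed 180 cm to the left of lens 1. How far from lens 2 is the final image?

11.2 cm

Lens 1: 1/d_i1 = 1/f₁ − 1/d_o1 = 1/(24.0) − 1/(180) = 0.03611, so d_i1 = 27.69 cm.
The intermediate image is 27.69 cm to the right of lens 1, which is 43.9 − (27.69) = 16.21 cm to the left of lens 2, so d_o2 = +16.21 cm.
Lens 2 is diverging, so f₂ = −36.0 cm.
Lens 2: 1/d_i2 = 1/f₂ − 1/d_o2 = 1/(-36.0) − 1/(16.21) = -0.08947, so d_i2 = -11.2 cm.
The final image is virtual, 11.2 cm to the left of lens 2 (overall magnification ≈ -0.11).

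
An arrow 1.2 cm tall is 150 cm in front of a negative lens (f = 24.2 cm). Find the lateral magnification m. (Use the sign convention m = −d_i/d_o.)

For a negative lens, f = -24.2 cm.
1/d_i = 1/f − 1/d_o = 1/(-24.20) − 1/(150) = -0.04799, so d_i = -20.84 cm.
m = −d_i/d_o = −(-20.84)/(150) = +0.139.
The image is virtual, upright and reduced, on the same side as the object.

m = +0.139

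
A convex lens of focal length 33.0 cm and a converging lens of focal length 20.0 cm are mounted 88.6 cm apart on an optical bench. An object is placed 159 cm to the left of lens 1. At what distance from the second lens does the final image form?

34.8 cm

Lens 1: 1/d_i1 = 1/f₁ − 1/d_o1 = 1/(33.0) − 1/(159) = 0.02401, so d_i1 = 41.64 cm.
The intermediate image is 41.64 cm to the right of lens 1, which is 88.6 − (41.64) = 46.96 cm to the left of lens 2, so d_o2 = +46.96 cm.
Lens 2: 1/d_i2 = 1/f₂ − 1/d_o2 = 1/(20.0) − 1/(46.96) = 0.02871, so d_i2 = 34.8 cm.
The final image is real, 34.8 cm to the right of lens 2 (overall magnification ≈ 0.19).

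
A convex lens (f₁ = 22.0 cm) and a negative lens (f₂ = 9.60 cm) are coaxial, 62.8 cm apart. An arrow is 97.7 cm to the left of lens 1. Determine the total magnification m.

Lens 1: 1/d_i1 = 1/(22.0) − 1/(97.7) = 0.03522, so d_i1 = 28.39 cm; m₁ = −d_i1/d_o1 = -0.2906.
d_o2 = 62.8 − (28.39) = 34.41 cm.
f₂ = −9.60 cm (diverging).
Lens 2: 1/d_i2 = 1/(-9.60) − 1/(34.41) = -0.1332, so d_i2 = -7.506 cm; m₂ = −d_i2/d_o2 = +0.2181.
m = m₁·m₂ = (-0.2906)(+0.2181) = -0.0634.

m = -0.0634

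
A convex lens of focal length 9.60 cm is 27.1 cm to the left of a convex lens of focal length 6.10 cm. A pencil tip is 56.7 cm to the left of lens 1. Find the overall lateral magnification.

Lens 1: 1/d_i1 = 1/(9.60) − 1/(56.7) = 0.08653, so d_i1 = 11.56 cm; m₁ = −d_i1/d_o1 = -0.2039.
d_o2 = 27.1 − (11.56) = 15.54 cm.
Lens 2: 1/d_i2 = 1/(6.10) − 1/(15.54) = 0.09958, so d_i2 = 10.04 cm; m₂ = −d_i2/d_o2 = -0.6462.
m = m₁·m₂ = (-0.2039)(-0.6462) = +0.132.

m = +0.132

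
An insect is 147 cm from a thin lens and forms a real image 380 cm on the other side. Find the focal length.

Real image ⇒ d_i = +380 cm.
1/f = 1/d_o + 1/d_i = 1/(147) + 1/(380) = 0.009434, so f = 106 cm.
Since f is positive, the thin lens is converging.

f = 106 cm (converging)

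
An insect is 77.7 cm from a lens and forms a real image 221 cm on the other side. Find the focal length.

Real image ⇒ d_i = +221 cm.
1/f = 1/d_o + 1/d_i = 1/(77.7) + 1/(221) = 0.01739, so f = 57.5 cm.
Since f is positive, the lens is converging.

f = 57.5 cm (converging)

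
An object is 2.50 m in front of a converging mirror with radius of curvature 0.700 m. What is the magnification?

f = R/2 = 0.700/2 = 0.3500 m.
1/d_i = 1/f − 1/d_o = 1/(0.3500) − 1/(2.50) = 2.457, so d_i = 0.4070 m.
m = −d_i/d_o = −(0.4070)/(2.50) = -0.163.
The image is real, inverted and reduced, in front of the mirror.

m = -0.163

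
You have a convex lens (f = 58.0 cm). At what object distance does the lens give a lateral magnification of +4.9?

46.2 cm

m = −d_i/d_o ⇒ d_i = −m·d_o.
1/f = 1/d_o + 1/d_i = 1/d_o − 1/(m·d_o) = (1 − 1/m)/d_o, so d_o = f(1 − 1/m) = (58.00)(1 − 1/(+4.9)) = 46.2 cm.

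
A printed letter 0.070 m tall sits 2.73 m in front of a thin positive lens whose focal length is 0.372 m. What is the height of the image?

0.0110 m

1/d_i = 1/f − 1/d_o = 1/(0.3720) − 1/(2.73) = 2.322, so d_i = 0.4307 m.
m = −d_i/d_o = -0.1578.
|h_i| = |m|·h_o = 0.1578 × 0.070 = 0.0110 m. The image is real, inverted and reduced, on the far side of the lens.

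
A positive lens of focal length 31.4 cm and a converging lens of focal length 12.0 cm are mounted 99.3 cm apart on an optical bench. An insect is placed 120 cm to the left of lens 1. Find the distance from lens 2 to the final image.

Lens 1: 1/d_i1 = 1/f₁ − 1/d_o1 = 1/(31.4) − 1/(120) = 0.02351, so d_i1 = 42.53 cm.
The intermediate image is 42.53 cm to the right of lens 1, which is 99.3 − (42.53) = 56.77 cm to the left of lens 2, so d_o2 = +56.77 cm.
Lens 2: 1/d_i2 = 1/f₂ − 1/d_o2 = 1/(12.0) − 1/(56.77) = 0.06572, so d_i2 = 15.2 cm.
The final image is real, 15.2 cm to the right of lens 2 (overall magnification ≈ 0.095).

15.2 cm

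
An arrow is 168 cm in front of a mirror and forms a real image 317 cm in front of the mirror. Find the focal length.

f = 110 cm (concave)

Real image ⇒ d_i = +317 cm.
1/f = 1/d_o + 1/d_i = 1/(168) + 1/(317) = 0.009107, so f = 110 cm.
Since f is positive, the mirror is concave.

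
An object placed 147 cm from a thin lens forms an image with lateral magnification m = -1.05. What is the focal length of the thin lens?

f = 75.3 cm (converging)

m = −d_i/d_o ⇒ d_i = −m·d_o = −(-1.05)·(147) = 154.3 cm.
1/f = 1/d_o + 1/d_i = 1/(147) + 1/(154.3) = 0.01328, so f = 75.3 cm.
Since f is positive, the thin lens is converging.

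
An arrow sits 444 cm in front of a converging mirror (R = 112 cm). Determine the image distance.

64.1 cm

f = R/2 = 112/2 = 56.00 cm.
Mirror equation: 1/s_i = 1/f − 1/s_o = 1/(56.00) − 1/(444) = 0.01786 − 0.002252 = 0.01560, so s_i = 64.1 cm.
The image is real, inverted and reduced, in front of the mirror.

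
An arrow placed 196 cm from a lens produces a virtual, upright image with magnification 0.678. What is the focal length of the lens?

m = −d_i/d_o ⇒ d_i = −m·d_o = −(+0.678)·(196) = -132.9 cm.
1/f = 1/d_o + 1/d_i = 1/(196) + 1/(-132.9) = -0.002422, so f = -413 cm.
Since f is negative, the lens is diverging.

f = -413 cm (diverging)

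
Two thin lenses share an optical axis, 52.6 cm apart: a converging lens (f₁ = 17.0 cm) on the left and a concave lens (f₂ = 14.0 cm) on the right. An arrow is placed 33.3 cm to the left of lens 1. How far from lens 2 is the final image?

Lens 1: 1/d_i1 = 1/f₁ − 1/d_o1 = 1/(17.0) − 1/(33.3) = 0.02879, so d_i1 = 34.73 cm.
The intermediate image is 34.73 cm to the right of lens 1, which is 52.6 − (34.73) = 17.87 cm to the left of lens 2, so d_o2 = +17.87 cm.
Lens 2 is diverging, so f₂ = −14.0 cm.
Lens 2: 1/d_i2 = 1/f₂ − 1/d_o2 = 1/(-14.0) − 1/(17.87) = -0.1274, so d_i2 = -7.85 cm.
The final image is virtual, 7.85 cm to the left of lens 2 (overall magnification ≈ -0.46).

7.85 cm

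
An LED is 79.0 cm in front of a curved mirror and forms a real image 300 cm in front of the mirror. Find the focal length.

Real image ⇒ d_i = +300 cm.
1/f = 1/d_o + 1/d_i = 1/(79.0) + 1/(300) = 0.01599, so f = 62.5 cm.
Since f is positive, the curved mirror is concave.

f = 62.5 cm (concave)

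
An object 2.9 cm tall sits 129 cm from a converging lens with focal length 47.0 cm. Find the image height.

1.66 cm

1/d_i = 1/f − 1/d_o = 1/(47.00) − 1/(129) = 0.01352, so d_i = 73.94 cm.
m = −d_i/d_o = -0.5732.
|h_i| = |m|·h_o = 0.5732 × 2.9 = 1.66 cm. The image is real, inverted and reduced, on the far side of the lens.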